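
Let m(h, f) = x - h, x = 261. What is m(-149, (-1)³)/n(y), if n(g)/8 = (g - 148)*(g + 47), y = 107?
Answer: -5/616 ≈ -0.0081169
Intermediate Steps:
m(h, f) = 261 - h
n(g) = 8*(-148 + g)*(47 + g) (n(g) = 8*((g - 148)*(g + 47)) = 8*((-148 + g)*(47 + g)) = 8*(-148 + g)*(47 + g))
m(-149, (-1)³)/n(y) = (261 - 1*(-149))/(-55648 - 808*107 + 8*107²) = (261 + 149)/(-55648 - 86456 + 8*11449) = 410/(-55648 - 86456 + 91592) = 410/(-50512) = 410*(-1/50512) = -5/616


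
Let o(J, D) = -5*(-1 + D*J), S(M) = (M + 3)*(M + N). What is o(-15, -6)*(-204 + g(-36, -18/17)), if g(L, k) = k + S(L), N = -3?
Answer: -8184885/17 ≈ -4.8146e+5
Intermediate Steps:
S(M) = (-3 + M)*(3 + M) (S(M) = (M + 3)*(M - 3) = (3 + M)*(-3 + M) = (-3 + M)*(3 + M))
g(L, k) = -9 + k + L² (g(L, k) = k + (-9 + L²) = -9 + k + L²)
o(J, D) = 5 - 5*D*J
o(-15, -6)*(-204 + g(-36, -18/17)) = (5 - 5*(-6)*(-15))*(-204 + (-9 - 18/17 + (-36)²)) = (5 - 450)*(-204 + (-9 - 18*1/17 + 1296)) = -445*(-204 + (-9 - 18/17 + 1296)) = -445*(-204 + 21861/17) = -445*18393/17 = -8184885/17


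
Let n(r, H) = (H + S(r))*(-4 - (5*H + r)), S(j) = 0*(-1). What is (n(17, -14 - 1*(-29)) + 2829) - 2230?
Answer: -841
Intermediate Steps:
S(j) = 0
n(r, H) = H*(-4 - r - 5*H) (n(r, H) = (H + 0)*(-4 - (5*H + r)) = H*(-4 - (r + 5*H)) = H*(-4 + (-r - 5*H)) = H*(-4 - r - 5*H))
(n(17, -14 - 1*(-29)) + 2829) - 2230 = ((-14 - 1*(-29))*(-4 - 1*17 - 5*(-14 - 1*(-29))) + 2829) - 2230 = ((-14 + 29)*(-4 - 17 - 5*(-14 + 29)) + 2829) - 2230 = (15*(-4 - 17 - 5*15) + 2829) - 2230 = (15*(-4 - 17 - 75) + 2829) - 2230 = (15*(-96) + 2829) - 2230 = (-1440 + 2829) - 2230 = 1389 - 2230 = -841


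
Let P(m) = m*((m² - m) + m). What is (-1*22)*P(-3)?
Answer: 594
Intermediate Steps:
P(m) = m³ (P(m) = m*m² = m³)
(-1*22)*P(-3) = -1*22*(-3)³ = -22*(-27) = 594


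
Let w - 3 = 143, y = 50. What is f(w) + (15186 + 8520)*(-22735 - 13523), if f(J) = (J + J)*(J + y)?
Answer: -859474916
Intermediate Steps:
w = 146 (w = 3 + 143 = 146)
f(J) = 2*J*(50 + J) (f(J) = (J + J)*(J + 50) = (2*J)*(50 + J) = 2*J*(50 + J))
f(w) + (15186 + 8520)*(-22735 - 13523) = 2*146*(50 + 146) + (15186 + 8520)*(-22735 - 13523) = 2*146*196 + 23706*(-36258) = 57232 - 859532148 = -859474916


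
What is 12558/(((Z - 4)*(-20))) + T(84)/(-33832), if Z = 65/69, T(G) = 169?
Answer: 7328695621/35692760 ≈ 205.33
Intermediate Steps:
Z = 65/69 (Z = 65*(1/69) = 65/69 ≈ 0.94203)
12558/(((Z - 4)*(-20))) + T(84)/(-33832) = 12558/(((65/69 - 4)*(-20))) + 169/(-33832) = 12558/((-211/69*(-20))) + 169*(-1/33832) = 12558/(4220/69) - 169/33832 = 12558*(69/4220) - 169/33832 = 433251/2110 - 169/33832 = 7328695621/35692760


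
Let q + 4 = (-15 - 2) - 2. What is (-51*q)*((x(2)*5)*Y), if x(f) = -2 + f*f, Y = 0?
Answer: 0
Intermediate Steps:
x(f) = -2 + f²
q = -23 (q = -4 + ((-15 - 2) - 2) = -4 + (-17 - 2) = -4 - 19 = -23)
(-51*q)*((x(2)*5)*Y) = (-51*(-23))*(((-2 + 2²)*5)*0) = 1173*(((-2 + 4)*5)*0) = 1173*((2*5)*0) = 1173*(10*0) = 1173*0 = 0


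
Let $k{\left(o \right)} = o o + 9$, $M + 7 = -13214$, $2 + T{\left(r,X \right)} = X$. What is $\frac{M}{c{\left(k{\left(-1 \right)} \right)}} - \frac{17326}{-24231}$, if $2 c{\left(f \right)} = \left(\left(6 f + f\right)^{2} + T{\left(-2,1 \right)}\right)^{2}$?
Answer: $\frac{46131862936}{64616541159} \approx 0.71393$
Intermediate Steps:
$T{\left(r,X \right)} = -2 + X$
$M = -13221$ ($M = -7 - 13214 = -13221$)
$k{\left(o \right)} = 9 + o^{2}$ ($k{\left(o \right)} = o^{2} + 9 = 9 + o^{2}$)
$c{\left(f \right)} = \frac{\left(-1 + 49 f^{2}\right)^{2}}{2}$ ($c{\left(f \right)} = \frac{\left(\left(6 f + f\right)^{2} + \left(-2 + 1\right)\right)^{2}}{2} = \frac{\left(\left(7 f\right)^{2} - 1\right)^{2}}{2} = \frac{\left(49 f^{2} - 1\right)^{2}}{2} = \frac{\left(-1 + 49 f^{2}\right)^{2}}{2}$)
$\frac{M}{c{\left(k{\left(-1 \right)} \right)}} - \frac{17326}{-24231} = - \frac{13221}{\frac{1}{2} \left(-1 + 49 \left(9 + \left(-1\right)^{2}\right)^{2}\right)^{2}} - \frac{17326}{-24231} = - \frac{13221}{\frac{1}{2} \left(-1 + 49 \left(9 + 1\right)^{2}\right)^{2}} - - \frac{17326}{24231} = - \frac{13221}{\frac{1}{2} \left(-1 + 49 \cdot 10^{2}\right)^{2}} + \frac{17326}{24231} = - \frac{13221}{\frac{1}{2} \left(-1 + 49 \cdot 100\right)^{2}} + \frac{17326}{24231} = - \frac{13221}{\frac{1}{2} \left(-1 + 4900\right)^{2}} + \frac{17326}{24231} = - \frac{13221}{\frac{1}{2} \cdot 4899^{2}} + \frac{17326}{24231} = - \frac{13221}{\frac{1}{2} \cdot 24000201} + \frac{17326}{24231} = - \frac{13221}{\frac{24000201}{2}} + \frac{17326}{24231} = \left(-13221\right) \frac{2}{24000201} + \frac{17326}{24231} = - \frac{2938}{2666689} + \frac{17326}{24231} = \frac{46131862936}{64616541159}$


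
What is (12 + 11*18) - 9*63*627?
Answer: -355299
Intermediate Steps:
(12 + 11*18) - 9*63*627 = (12 + 198) - 567*627 = 210 - 355509 = -355299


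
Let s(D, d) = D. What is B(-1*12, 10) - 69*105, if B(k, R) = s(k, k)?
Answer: -7257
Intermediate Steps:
B(k, R) = k
B(-1*12, 10) - 69*105 = -1*12 - 69*105 = -12 - 7245 = -7257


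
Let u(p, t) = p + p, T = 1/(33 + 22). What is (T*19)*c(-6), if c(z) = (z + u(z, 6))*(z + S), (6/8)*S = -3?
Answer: 684/11 ≈ 62.182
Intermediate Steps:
S = -4 (S = (4/3)*(-3) = -4)
T = 1/55 ≈ 0.018182
u(p, t) = 2*p
c(z) = 3*z*(-4 + z) (c(z) = (z + 2*z)*(z - 4) = (3*z)*(-4 + z) = 3*z*(-4 + z))
(T*19)*c(-6) = ((1/55)*19)*(3*(-6)*(-4 - 6)) = 19*(3*(-6)*(-10))/55 = (19/55)*180 = 684/11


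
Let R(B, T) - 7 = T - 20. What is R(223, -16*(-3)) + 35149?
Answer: 35184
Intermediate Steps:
R(B, T) = -13 + T (R(B, T) = 7 + (T - 20) = 7 + (-20 + T) = -13 + T)
R(223, -16*(-3)) + 35149 = (-13 - 16*(-3)) + 35149 = (-13 + 48) + 35149 = 35 + 35149 = 35184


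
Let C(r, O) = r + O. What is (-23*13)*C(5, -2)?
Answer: -897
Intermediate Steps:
C(r, O) = O + r
(-23*13)*C(5, -2) = (-23*13)*(-2 + 5) = -299*3 = -897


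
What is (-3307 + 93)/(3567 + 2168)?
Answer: -3214/5735 ≈ -0.56042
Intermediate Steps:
(-3307 + 93)/(3567 + 2168) = -3214/5735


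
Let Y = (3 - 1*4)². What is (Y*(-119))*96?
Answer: -11424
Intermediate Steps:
Y = 1 (Y = (3 - 4)² = (-1)² = 1)
(Y*(-119))*96 = (1*(-119))*96 = -119*96 = -11424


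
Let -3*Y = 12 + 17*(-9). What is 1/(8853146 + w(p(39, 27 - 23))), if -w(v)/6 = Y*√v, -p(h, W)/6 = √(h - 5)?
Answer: 1/(8853146 - 282*I*2^(¾)*√3*17^(¼)) ≈ 1.1295e-7 + 2.13e-11*I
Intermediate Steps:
Y = 47 (Y = -(12 + 17*(-9))/3 = -(12 - 153)/3 = -⅓*(-141) = 47)
p(h, W) = -6*√(-5 + h) (p(h, W) = -6*√(h - 5) = -6*√(-5 + h))
w(v) = -282*√v
1/(8853146 + w(p(39, 27 - 23))) = 1/(8853146 - 282*I*√6*(-5 + 39)^(¼)) = 1/(8853146 - 282*I*2^(¾)*√3*17^(¼))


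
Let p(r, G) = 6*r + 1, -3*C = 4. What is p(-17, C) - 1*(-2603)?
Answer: 2502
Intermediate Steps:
C = -4/3 (C = -⅓*4 = -4/3 ≈ -1.3333)
p(r, G) = 1 + 6*r
p(-17, C) - 1*(-2603) = (1 + 6*(-17)) - 1*(-2603) = (1 - 102) + 2603 = -101 + 2603 = 2502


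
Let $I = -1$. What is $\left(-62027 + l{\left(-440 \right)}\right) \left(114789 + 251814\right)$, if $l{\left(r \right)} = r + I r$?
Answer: $-22739284281$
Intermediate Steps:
$l{\left(r \right)} = 0$ ($l{\left(r \right)} = r - r = 0$)
$\left(-62027 + l{\left(-440 \right)}\right) \left(114789 + 251814\right) = \left(-62027 + 0\right) \left(114789 + 251814\right) = \left(-62027\right) 366603 = -22739284281$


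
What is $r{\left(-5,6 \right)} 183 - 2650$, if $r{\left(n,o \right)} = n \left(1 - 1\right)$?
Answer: $-2650$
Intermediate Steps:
$r{\left(n,o \right)} = 0$ ($r{\left(n,o \right)} = n 0 = 0$)
$r{\left(-5,6 \right)} 183 - 2650 = 0 \cdot 183 - 2650 = 0 - 2650 = -2650$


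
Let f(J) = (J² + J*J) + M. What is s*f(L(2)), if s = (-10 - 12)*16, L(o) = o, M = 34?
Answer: -14784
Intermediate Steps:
s = -352 (s = -22*16 = -352)
f(J) = 34 + 2*J² (f(J) = (J² + J*J) + 34 = (J² + J²) + 34 = 2*J² + 34 = 34 + 2*J²)
s*f(L(2)) = -352*(34 + 2*2²) = -352*(34 + 2*4) = -352*(34 + 8) = -352*42 = -14784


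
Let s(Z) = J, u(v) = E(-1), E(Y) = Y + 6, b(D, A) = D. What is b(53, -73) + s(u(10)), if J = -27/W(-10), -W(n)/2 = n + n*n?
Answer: 1063/20 ≈ 53.150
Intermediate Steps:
W(n) = -2*n - 2*n² (W(n) = -2*(n + n*n) = -2*(n + n²) = -2*n - 2*n²)
E(Y) = 6 + Y
u(v) = 5 (u(v) = 6 - 1 = 5)
J = 3/20 (J = -27*1/(20*(1 - 10)) = -27/((-2*(-10)*(-9))) = -27/(-180) = -27*(-1/180) = 3/20 ≈ 0.15000)
s(Z) = 3/20
b(53, -73) + s(u(10)) = 53 + 3/20 = 1063/20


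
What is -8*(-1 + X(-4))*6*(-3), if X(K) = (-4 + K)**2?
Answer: 9072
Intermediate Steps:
-8*(-1 + X(-4))*6*(-3) = -8*(-1 + (-4 - 4)**2)*6*(-3) = -8*(-1 + (-8)**2)*6*(-3) = -8*(-1 + 64)*6*(-3) = -504*6*(-3) = -8*378*(-3) = -3024*(-3) = 9072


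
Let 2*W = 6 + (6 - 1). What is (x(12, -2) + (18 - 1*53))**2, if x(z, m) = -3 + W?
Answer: 4225/4 ≈ 1056.3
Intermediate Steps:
W = 11/2 (W = (6 + (6 - 1))/2 = (6 + 5)/2 = (1/2)*11 = 11/2 ≈ 5.5000)
x(z, m) = 5/2 (x(z, m) = -3 + 11/2 = 5/2)
(x(12, -2) + (18 - 1*53))**2 = (5/2 + (18 - 1*53))**2 = (5/2 + (18 - 53))**2 = (5/2 - 35)**2 = (-65/2)**2 = 4225/4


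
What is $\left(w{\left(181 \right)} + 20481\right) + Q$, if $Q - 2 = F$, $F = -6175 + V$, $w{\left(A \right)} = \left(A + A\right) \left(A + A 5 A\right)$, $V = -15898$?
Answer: $59361342$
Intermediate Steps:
$w{\left(A \right)} = 2 A \left(A + 5 A^{2}\right)$ ($w{\left(A \right)} = 2 A \left(A + 5 A A\right) = 2 A \left(A + 5 A^{2}\right)$)
$F = -22073$ ($F = -6175 - 15898 = -22073$)
$Q = -22071$ ($Q = 2 - 22073 = -22071$)
$\left(w{\left(181 \right)} + 20481\right) + Q = \left(181^{2} \left(2 + 10 \cdot 181\right) + 20481\right) - 22071 = \left(32761 \left(2 + 1810\right) + 20481\right) - 22071 = \left(32761 \cdot 1812 + 20481\right) - 22071 = \left(59362932 + 20481\right) - 22071 = 59383413 - 22071 = 59361342$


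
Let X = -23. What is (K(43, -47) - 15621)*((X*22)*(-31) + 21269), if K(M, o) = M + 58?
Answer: -573541600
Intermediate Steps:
K(M, o) = 58 + M
(K(43, -47) - 15621)*((X*22)*(-31) + 21269) = ((58 + 43) - 15621)*(-23*22*(-31) + 21269) = (101 - 15621)*(-506*(-31) + 21269) = -15520*(15686 + 21269) = -15520*36955 = -573541600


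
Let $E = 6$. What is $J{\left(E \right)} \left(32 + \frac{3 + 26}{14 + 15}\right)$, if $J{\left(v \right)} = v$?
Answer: $198$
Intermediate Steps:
$J{\left(E \right)} \left(32 + \frac{3 + 26}{14 + 15}\right) = 6 \left(32 + \frac{3 + 26}{14 + 15}\right) = 6 \left(32 + \frac{29}{29}\right) = 6 \left(32 + 29 \cdot \frac{1}{29}\right) = 6 \left(32 + 1\right) = 6 \cdot 33 = 198$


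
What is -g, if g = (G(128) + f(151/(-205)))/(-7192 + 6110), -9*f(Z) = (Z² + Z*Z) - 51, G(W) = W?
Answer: 50510473/409239450 ≈ 0.12343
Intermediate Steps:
f(Z) = 17/3 - 2*Z²/9 (f(Z) = -((Z² + Z*Z) - 51)/9 = -((Z² + Z²) - 51)/9 = -(2*Z² - 51)/9 = -(-51 + 2*Z²)/9 = 17/3 - 2*Z²/9)
g = -50510473/409239450 (g = (128 + (17/3 - 2*(151/(-205))²/9))/(-7192 + 6110) = (128 + (17/3 - 2*(151*(-1/205))²/9))/(-1082) = (128 + (17/3 - 2*(-151/205)²/9))*(-1/1082) = (128 + (17/3 - 2/9*22801/42025))*(-1/1082) = (128 + (17/3 - 45602/378225))*(-1/1082) = (128 + 2097673/378225)*(-1/1082) = (50510473/378225)*(-1/1082) = -50510473/409239450 ≈ -0.12343)
-g = -1*(-50510473/409239450) = 50510473/409239450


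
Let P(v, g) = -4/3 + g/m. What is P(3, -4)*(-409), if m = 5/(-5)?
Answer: -3272/3 ≈ -1090.7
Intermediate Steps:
m = -1 (m = 5*(-⅕) = -1)
P(v, g) = -4/3 - g (P(v, g) = -4/3 + g/(-1) = -4*⅓ + g*(-1) = -4/3 - g)
P(3, -4)*(-409) = (-4/3 - 1*(-4))*(-409) = (-4/3 + 4)*(-409) = (8/3)*(-409) = -3272/3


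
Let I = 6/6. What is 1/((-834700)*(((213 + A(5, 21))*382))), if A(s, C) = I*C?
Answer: -1/74612163600 ≈ -1.3403e-11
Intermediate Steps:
I = 1 (I = 6*(⅙) = 1)
A(s, C) = C (A(s, C) = 1*C = C)
1/((-834700)*(((213 + A(5, 21))*382))) = 1/((-834700)*(((213 + 21)*382))) = -1/(834700*(234*382)) = -1/834700/89388 = -1/834700*1/89388 = -1/74612163600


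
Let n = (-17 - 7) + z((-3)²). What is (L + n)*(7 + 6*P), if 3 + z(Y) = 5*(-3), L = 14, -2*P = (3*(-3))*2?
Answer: -1708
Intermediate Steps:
P = 9 (P = -3*(-3)*2/2 = -(-9)*2/2 = -½*(-18) = 9)
z(Y) = -18 (z(Y) = -3 + 5*(-3) = -3 - 15 = -18)
n = -42 (n = (-17 - 7) - 18 = -24 - 18 = -42)
(L + n)*(7 + 6*P) = (14 - 42)*(7 + 6*9) = -28*(7 + 54) = -28*61 = -1708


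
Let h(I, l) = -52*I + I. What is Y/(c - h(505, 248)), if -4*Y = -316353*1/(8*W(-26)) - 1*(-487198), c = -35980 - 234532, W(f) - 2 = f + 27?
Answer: 3792133/7832224 ≈ 0.48417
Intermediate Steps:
W(f) = 29 + f (W(f) = 2 + (f + 27) = 2 + (27 + f) = 29 + f)
h(I, l) = -51*I
c = -270512
Y = -3792133/32 (Y = -(-316353*1/(8*(29 - 26)) - 1*(-487198))/4 = -(-316353/(8*3) + 487198)/4 = -(-316353/24 + 487198)/4 = -(-316353*1/24 + 487198)/4 = -(-105451/8 + 487198)/4 = -1/4*3792133/8 = -3792133/32 ≈ -1.1850e+5)
Y/(c - h(505, 248)) = -3792133/(32*(-270512 - (-51)*505)) = -3792133/(32*(-270512 - 1*(-25755))) = -3792133/(32*(-270512 + 25755)) = -3792133/32/(-244757) = -3792133/32*(-1/244757) = 3792133/7832224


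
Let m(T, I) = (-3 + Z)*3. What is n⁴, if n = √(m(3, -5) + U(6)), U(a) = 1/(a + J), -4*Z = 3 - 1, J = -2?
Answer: 1681/16 ≈ 105.06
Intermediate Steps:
Z = -½ (Z = -(3 - 1)/4 = -¼*2 = -½ ≈ -0.50000)
U(a) = 1/(-2 + a) (U(a) = 1/(a - 2) = 1/(-2 + a))
m(T, I) = -21/2 (m(T, I) = (-3 - ½)*3 = -7/2*3 = -21/2)
n = I*√41/2 (n = √(-21/2 + 1/(-2 + 6)) = √(-21/2 + 1/4) = √(-21/2 + ¼) = √(-41/4) = I*√41/2 ≈ 3.2016*I)
n⁴ = (I*√41/2)⁴ = 1681/16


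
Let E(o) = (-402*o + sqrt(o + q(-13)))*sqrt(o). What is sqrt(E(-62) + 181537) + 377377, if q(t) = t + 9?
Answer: 377377 + sqrt(181537 + I*sqrt(62)*(24924 + I*sqrt(66))) ≈ 3.7785e+5 + 207.15*I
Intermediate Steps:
q(t) = 9 + t
E(o) = sqrt(o)*(sqrt(-4 + o) - 402*o) (E(o) = (-402*o + sqrt(o + (9 - 13)))*sqrt(o) = (-402*o + sqrt(o - 4))*sqrt(o) = (-402*o + sqrt(-4 + o))*sqrt(o) = (sqrt(-4 + o) - 402*o)*sqrt(o) = sqrt(o)*(sqrt(-4 + o) - 402*o))
sqrt(E(-62) + 181537) + 377377 = sqrt(sqrt(-62)*(sqrt(-4 - 62) - 402*(-62)) + 181537) + 377377 = sqrt((I*sqrt(62))*(sqrt(-66) + 24924) + 181537) + 377377 = sqrt((I*sqrt(62))*(I*sqrt(66) + 24924) + 181537) + 377377 = sqrt((I*sqrt(62))*(24924 + I*sqrt(66)) + 181537) + 377377 = sqrt(I*sqrt(62)*(24924 + I*sqrt(66)) + 181537) + 377377 = sqrt(181537 + I*sqrt(62)*(24924 + I*sqrt(66))) + 377377 = 377377 + sqrt(181537 + I*sqrt(62)*(24924 + I*sqrt(66)))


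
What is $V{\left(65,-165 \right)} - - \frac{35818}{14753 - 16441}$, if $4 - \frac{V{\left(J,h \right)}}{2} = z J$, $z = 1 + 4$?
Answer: $- \frac{559757}{844} \approx -663.22$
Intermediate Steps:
$z = 5$
$V{\left(J,h \right)} = 8 - 10 J$ ($V{\left(J,h \right)} = 8 - 2 \cdot 5 J = 8 - 10 J$)
$V{\left(65,-165 \right)} - - \frac{35818}{14753 - 16441} = \left(8 - 650\right) - - \frac{35818}{14753 - 16441} = \left(8 - 650\right) - - \frac{35818}{-1688} = -642 - \left(-35818\right) \left(- \frac{1}{1688}\right) = -642 - \frac{17909}{844} = - \frac{559757}{844}$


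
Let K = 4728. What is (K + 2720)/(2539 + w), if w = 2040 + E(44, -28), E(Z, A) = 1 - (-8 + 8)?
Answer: 1862/1145 ≈ 1.6262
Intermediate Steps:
E(Z, A) = 1 (E(Z, A) = 1 - 1*0 = 1 + 0 = 1)
w = 2041 (w = 2040 + 1 = 2041)
(K + 2720)/(2539 + w) = (4728 + 2720)/(2539 + 2041) = 7448/4580 = 7448*(1/4580) = 1862/1145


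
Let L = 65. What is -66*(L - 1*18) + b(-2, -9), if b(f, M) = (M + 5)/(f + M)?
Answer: -34118/11 ≈ -3101.6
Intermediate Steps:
b(f, M) = (5 + M)/(M + f)
-66*(L - 1*18) + b(-2, -9) = -66*(65 - 1*18) + (5 - 9)/(-9 - 2) = -66*(65 - 18) - 4/(-11) = -66*47 - 1/11*(-4) = -3102 + 4/11 = -34118/11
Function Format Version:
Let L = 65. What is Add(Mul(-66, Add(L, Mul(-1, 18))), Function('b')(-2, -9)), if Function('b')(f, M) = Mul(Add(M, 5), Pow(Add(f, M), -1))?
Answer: Rational(-34118, 11) ≈ -3101.6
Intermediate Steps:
Function('b')(f, M) = Mul(Pow(Add(M, f), -1), Add(5, M)) (Function('b')(f, M) = Mul(Add(5, M), Pow(Add(M, f), -1)) = Mul(Pow(Add(M, f), -1), Add(5, M)))
Add(Mul(-66, Add(L, Mul(-1, 18))), Function('b')(-2, -9)) = Add(Mul(-66, Add(65, Mul(-1, 18))), Mul(Pow(Add(-9, -2), -1), Add(5, -9))) = Add(Mul(-66, Add(65, -18)), Mul(Pow(-11, -1), -4)) = Add(Mul(-66, 47), Mul(Rational(-1, 11), -4)) = Add(-3102, Rational(4, 11)) = Rational(-34118, 11)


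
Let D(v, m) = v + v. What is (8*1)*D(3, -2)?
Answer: 48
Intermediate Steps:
D(v, m) = 2*v
(8*1)*D(3, -2) = (8*1)*(2*3) = 8*6 = 48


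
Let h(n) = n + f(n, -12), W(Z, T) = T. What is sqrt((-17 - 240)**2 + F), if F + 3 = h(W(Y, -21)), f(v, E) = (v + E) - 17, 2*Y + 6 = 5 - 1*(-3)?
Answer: 5*sqrt(2639) ≈ 256.86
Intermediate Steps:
Y = 1 (Y = -3 + (5 - 1*(-3))/2 = -3 + (5 + 3)/2 = -3 + (1/2)*8 = -3 + 4 = 1)
f(v, E) = -17 + E + v (f(v, E) = (E + v) - 17 = -17 + E + v)
h(n) = -29 + 2*n (h(n) = n + (-17 - 12 + n) = n + (-29 + n) = -29 + 2*n)
F = -74 (F = -3 + (-29 + 2*(-21)) = -3 + (-29 - 42) = -3 - 71 = -74)
sqrt((-17 - 240)**2 + F) = sqrt((-17 - 240)**2 - 74) = sqrt((-257)**2 - 74) = sqrt(66049 - 74) = sqrt(65975) = 5*sqrt(2639)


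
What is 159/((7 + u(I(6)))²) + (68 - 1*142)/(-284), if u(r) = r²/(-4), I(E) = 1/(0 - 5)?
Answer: 81286079/23127114 ≈ 3.5148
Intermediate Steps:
I(E) = -⅕ (I(E) = 1/(-5) = -⅕)
u(r) = -r²/4
159/((7 + u(I(6)))²) + (68 - 1*142)/(-284) = 159/((7 - (-⅕)²/4)²) + (68 - 1*142)/(-284) = 159/((7 - ¼*1/25)²) + (68 - 142)*(-1/284) = 159/((7 - 1/100)²) - 74*(-1/284) = 159/((699/100)²) + 37/142 = 159/(488601/10000) + 37/142 = 159*(10000/488601) + 37/142 = 530000/162867 + 37/142 = 81286079/23127114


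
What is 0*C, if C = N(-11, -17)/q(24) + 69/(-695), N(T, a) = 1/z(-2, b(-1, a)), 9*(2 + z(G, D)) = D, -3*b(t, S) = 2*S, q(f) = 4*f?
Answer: 0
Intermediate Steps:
b(t, S) = -2*S/3
z(G, D) = -2 + D/9
N(T, a) = 1/(-2 - 2*a/27) (N(T, a) = 1/(-2 + (-2*a/3)/9) = 1/(-2 - 2*a/27))
C = -10083/88960 (C = (27/(2*(-27 - 1*(-17))))/((4*24)) + 69/(-695) = (27/(2*(-27 + 17)))/96 + 69*(-1/695) = ((27/2)/(-10))*(1/96) - 69/695 = ((27/2)*(-⅒))*(1/96) - 69/695 = -27/20*1/96 - 69/695 = -9/640 - 69/695 = -10083/88960 ≈ -0.11334)
0*C = 0*(-10083/88960) = 0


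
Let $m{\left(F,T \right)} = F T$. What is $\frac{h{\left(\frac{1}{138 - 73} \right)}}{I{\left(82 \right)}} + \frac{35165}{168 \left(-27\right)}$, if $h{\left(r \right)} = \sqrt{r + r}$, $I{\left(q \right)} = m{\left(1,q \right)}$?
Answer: $- \frac{35165}{4536} + \frac{\sqrt{130}}{5330} \approx -7.7503$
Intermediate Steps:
$I{\left(q \right)} = q$ ($I{\left(q \right)} = 1 q = q$)
$h{\left(r \right)} = \sqrt{2} \sqrt{r}$ ($h{\left(r \right)} = \sqrt{2 r} = \sqrt{2} \sqrt{r}$)
$\frac{h{\left(\frac{1}{138 - 73} \right)}}{I{\left(82 \right)}} + \frac{35165}{168 \left(-27\right)} = \frac{\sqrt{2} \sqrt{\frac{1}{138 - 73}}}{82} + \frac{35165}{168 \left(-27\right)} = \sqrt{2} \sqrt{\frac{1}{65}} \cdot \frac{1}{82} + \frac{35165}{-4536} = \frac{\sqrt{2}}{\sqrt{65}} \cdot \frac{1}{82} + 35165 \left(- \frac{1}{4536}\right) = \sqrt{2} \frac{\sqrt{65}}{65} \cdot \frac{1}{82} - \frac{35165}{4536} = \frac{\sqrt{130}}{65} \cdot \frac{1}{82} - \frac{35165}{4536} = \frac{\sqrt{130}}{5330} - \frac{35165}{4536} = - \frac{35165}{4536} + \frac{\sqrt{130}}{5330}$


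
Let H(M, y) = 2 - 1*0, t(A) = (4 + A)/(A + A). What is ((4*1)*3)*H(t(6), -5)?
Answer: 24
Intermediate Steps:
t(A) = (4 + A)/(2*A) (t(A) = (4 + A)/((2*A)) = (4 + A)*(1/(2*A)) = (4 + A)/(2*A))
H(M, y) = 2 (H(M, y) = 2 + 0 = 2)
((4*1)*3)*H(t(6), -5) = ((4*1)*3)*2 = (4*3)*2 = 12*2 = 24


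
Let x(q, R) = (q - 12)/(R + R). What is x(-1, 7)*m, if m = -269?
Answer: 3497/14 ≈ 249.79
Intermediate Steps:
x(q, R) = (-12 + q)/(2*R) (x(q, R) = (-12 + q)/((2*R)) = (-12 + q)*(1/(2*R)) = (-12 + q)/(2*R))
x(-1, 7)*m = ((1/2)*(-12 - 1)/7)*(-269) = ((1/2)*(1/7)*(-13))*(-269) = -13/14*(-269) = 3497/14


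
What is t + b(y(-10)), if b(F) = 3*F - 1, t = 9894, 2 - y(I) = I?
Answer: 9929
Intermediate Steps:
y(I) = 2 - I
b(F) = -1 + 3*F
t + b(y(-10)) = 9894 + (-1 + 3*(2 - 1*(-10))) = 9894 + (-1 + 3*(2 + 10)) = 9894 + (-1 + 3*12) = 9894 + (-1 + 36) = 9894 + 35 = 9929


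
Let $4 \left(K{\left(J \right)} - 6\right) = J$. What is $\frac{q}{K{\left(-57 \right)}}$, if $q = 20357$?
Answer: $- \frac{81428}{33} \approx -2467.5$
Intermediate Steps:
$K{\left(J \right)} = 6 + \frac{J}{4}$
$\frac{q}{K{\left(-57 \right)}} = \frac{20357}{6 + \frac{1}{4} \left(-57\right)} = \frac{20357}{6 - \frac{57}{4}} = \frac{20357}{- \frac{33}{4}} = 20357 \left(- \frac{4}{33}\right) = - \frac{81428}{33}$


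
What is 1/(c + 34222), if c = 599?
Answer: 1/34821 ≈ 2.8718e-5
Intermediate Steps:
1/(c + 34222) = 1/(599 + 34222) = 1/34821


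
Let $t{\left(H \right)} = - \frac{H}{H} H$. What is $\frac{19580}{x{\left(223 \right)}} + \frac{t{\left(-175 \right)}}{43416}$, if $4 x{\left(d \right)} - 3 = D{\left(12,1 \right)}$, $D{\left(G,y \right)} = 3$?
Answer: $\frac{566723695}{43416} \approx 13053.0$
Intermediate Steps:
$x{\left(d \right)} = \frac{3}{2}$ ($x{\left(d \right)} = \frac{3}{4} + \frac{1}{4} \cdot 3 = \frac{3}{4} + \frac{3}{4} = \frac{3}{2}$)
$t{\left(H \right)} = - H$ ($t{\left(H \right)} = \left(-1\right) 1 H = - H$)
$\frac{19580}{x{\left(223 \right)}} + \frac{t{\left(-175 \right)}}{43416} = \frac{19580}{\frac{3}{2}} + \frac{\left(-1\right) \left(-175\right)}{43416} = 19580 \cdot \frac{2}{3} + 175 \cdot \frac{1}{43416} = \frac{39160}{3} + \frac{175}{43416} = \frac{566723695}{43416}$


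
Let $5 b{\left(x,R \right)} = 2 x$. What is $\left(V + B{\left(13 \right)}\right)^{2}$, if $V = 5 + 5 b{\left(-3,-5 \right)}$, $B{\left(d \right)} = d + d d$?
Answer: $32761$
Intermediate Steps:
$b{\left(x,R \right)} = \frac{2 x}{5}$
$B{\left(d \right)} = d + d^{2}$
$V = -1$ ($V = 5 + 5 \cdot \frac{2}{5} \left(-3\right) = 5 + 5 \left(- \frac{6}{5}\right) = 5 - 6 = -1$)
$\left(V + B{\left(13 \right)}\right)^{2} = \left(-1 + 13 \left(1 + 13\right)\right)^{2} = \left(-1 + 13 \cdot 14\right)^{2} = \left(-1 + 182\right)^{2} = 181^{2} = 32761$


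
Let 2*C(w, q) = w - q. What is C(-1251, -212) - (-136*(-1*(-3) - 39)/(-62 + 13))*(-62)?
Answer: -658015/98 ≈ -6714.4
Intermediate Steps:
C(w, q) = w/2 - q/2 (C(w, q) = (w - q)/2 = w/2 - q/2)
C(-1251, -212) - (-136*(-1*(-3) - 39)/(-62 + 13))*(-62) = ((½)*(-1251) - ½*(-212)) - (-136*(-1*(-3) - 39)/(-62 + 13))*(-62) = (-1251/2 + 106) - (-136*(3 - 39)/(-49))*(-62) = -1039/2 - (-(-4896)*(-1)/49)*(-62) = -1039/2 - (-136*36/49)*(-62) = -1039/2 - (-4896)*(-62)/49 = -1039/2 - 1*303552/49 = -1039/2 - 303552/49 = -658015/98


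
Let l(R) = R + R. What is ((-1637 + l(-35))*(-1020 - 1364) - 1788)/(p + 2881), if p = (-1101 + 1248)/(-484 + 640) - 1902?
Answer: 211520400/50957 ≈ 4151.0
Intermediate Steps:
l(R) = 2*R
p = -98855/52 (p = 147/156 - 1902 = 147*(1/156) - 1902 = 49/52 - 1902 = -98855/52 ≈ -1901.1)
((-1637 + l(-35))*(-1020 - 1364) - 1788)/(p + 2881) = ((-1637 + 2*(-35))*(-1020 - 1364) - 1788)/(-98855/52 + 2881) = ((-1637 - 70)*(-2384) - 1788)/(50957/52) = (-1707*(-2384) - 1788)*(52/50957) = (4069488 - 1788)*(52/50957) = 4067700*(52/50957) = 211520400/50957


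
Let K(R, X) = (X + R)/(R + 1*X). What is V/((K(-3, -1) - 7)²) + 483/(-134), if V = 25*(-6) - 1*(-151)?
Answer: -8627/2412 ≈ -3.5767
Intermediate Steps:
K(R, X) = 1 (K(R, X) = (R + X)/(R + X) = 1)
V = 1 (V = -150 + 151 = 1)
V/((K(-3, -1) - 7)²) + 483/(-134) = 1/(1 - 7)² + 483/(-134) = 1/(-6)² + 483*(-1/134) = 1/36 - 483/134 = -8627/2412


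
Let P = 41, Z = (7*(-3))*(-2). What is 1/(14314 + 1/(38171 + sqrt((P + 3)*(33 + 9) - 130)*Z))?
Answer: 2312497779613/33101093278089337 + 14*sqrt(1718)/99303279834268011 ≈ 6.9862e-5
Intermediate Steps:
Z = 42 (Z = -21*(-2) = 42)
1/(14314 + 1/(38171 + sqrt((P + 3)*(33 + 9) - 130)*Z)) = 1/(14314 + 1/(38171 + sqrt((41 + 3)*(33 + 9) - 130)*42)) = 1/(14314 + 1/(38171 + sqrt(44*42 - 130)*42)) = 1/(14314 + 1/(38171 + sqrt(1848 - 130)*42)) = 1/(14314 + 1/(38171 + sqrt(1718)*42)) = 1/(14314 + 1/(38171 + 42*sqrt(1718)))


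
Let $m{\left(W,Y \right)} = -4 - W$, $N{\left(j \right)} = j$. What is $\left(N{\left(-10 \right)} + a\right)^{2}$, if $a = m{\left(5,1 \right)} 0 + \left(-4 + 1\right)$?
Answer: $169$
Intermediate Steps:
$a = -3$ ($a = \left(-4 - 5\right) 0 + \left(-4 + 1\right) = \left(-4 - 5\right) 0 - 3 = \left(-9\right) 0 - 3 = 0 - 3 = -3$)
$\left(N{\left(-10 \right)} + a\right)^{2} = \left(-10 - 3\right)^{2} = \left(-13\right)^{2} = 169$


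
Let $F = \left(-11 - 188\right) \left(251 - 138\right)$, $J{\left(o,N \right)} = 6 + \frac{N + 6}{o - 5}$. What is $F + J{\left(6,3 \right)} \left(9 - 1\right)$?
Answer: $-22367$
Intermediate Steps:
$J{\left(o,N \right)} = 6 + \frac{6 + N}{-5 + o}$
$F = -22487$ ($F = \left(-199\right) 113 = -22487$)
$F + J{\left(6,3 \right)} \left(9 - 1\right) = -22487 + \frac{-24 + 3 + 6 \cdot 6}{-5 + 6} \left(9 - 1\right) = -22487 + \frac{-24 + 3 + 36}{1} \cdot 8 = -22487 + 1 \cdot 15 \cdot 8 = -22487 + 15 \cdot 8 = -22487 + 120 = -22367$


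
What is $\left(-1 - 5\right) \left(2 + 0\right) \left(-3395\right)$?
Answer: $40740$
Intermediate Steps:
$\left(-1 - 5\right) \left(2 + 0\right) \left(-3395\right) = \left(-6\right) 2 \left(-3395\right) = \left(-12\right) \left(-3395\right) = 40740$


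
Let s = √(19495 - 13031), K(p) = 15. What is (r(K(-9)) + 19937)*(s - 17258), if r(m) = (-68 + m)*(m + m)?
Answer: -316632526 + 146776*√101 ≈ -3.1516e+8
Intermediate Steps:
s = 8*√101 (s = √6464 = 8*√101 ≈ 80.399)
r(m) = 2*m*(-68 + m) (r(m) = (-68 + m)*(2*m) = 2*m*(-68 + m))
(r(K(-9)) + 19937)*(s - 17258) = (2*15*(-68 + 15) + 19937)*(8*√101 - 17258) = (2*15*(-53) + 19937)*(-17258 + 8*√101) = (-1590 + 19937)*(-17258 + 8*√101) = 18347*(-17258 + 8*√101) = -316632526 + 146776*√101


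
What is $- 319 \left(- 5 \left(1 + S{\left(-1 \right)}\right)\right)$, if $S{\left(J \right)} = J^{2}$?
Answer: $3190$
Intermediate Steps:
$- 319 \left(- 5 \left(1 + S{\left(-1 \right)}\right)\right) = - 319 \left(- 5 \left(1 + \left(-1\right)^{2}\right)\right) = - 319 \left(- 5 \left(1 + 1\right)\right) = - 319 \left(\left(-5\right) 2\right) = \left(-319\right) \left(-10\right) = 3190$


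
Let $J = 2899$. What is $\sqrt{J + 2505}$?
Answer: $2 \sqrt{1351} \approx 73.512$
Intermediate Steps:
$\sqrt{J + 2505} = \sqrt{2899 + 2505} = \sqrt{5404} = 2 \sqrt{1351}$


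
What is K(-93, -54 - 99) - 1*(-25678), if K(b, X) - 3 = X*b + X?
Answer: 39757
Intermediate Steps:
K(b, X) = 3 + X + X*b (K(b, X) = 3 + (X*b + X) = 3 + (X + X*b) = 3 + X + X*b)
K(-93, -54 - 99) - 1*(-25678) = (3 + (-54 - 99) + (-54 - 99)*(-93)) - 1*(-25678) = (3 - 153 - 153*(-93)) + 25678 = (3 - 153 + 14229) + 25678 = 14079 + 25678 = 39757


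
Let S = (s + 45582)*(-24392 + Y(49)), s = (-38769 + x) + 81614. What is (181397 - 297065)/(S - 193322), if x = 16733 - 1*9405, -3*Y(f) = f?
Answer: 347004/7012239841 ≈ 4.9485e-5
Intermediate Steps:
Y(f) = -f/3
x = 7328 (x = 16733 - 9405 = 7328)
s = 50173 (s = (-38769 + 7328) + 81614 = -31441 + 81614 = 50173)
S = -7011659875/3 (S = (50173 + 45582)*(-24392 - ⅓*49) = 95755*(-24392 - 49/3) = 95755*(-73225/3) = -7011659875/3 ≈ -2.3372e+9)
(181397 - 297065)/(S - 193322) = (181397 - 297065)/(-7011659875/3 - 193322) = -115668/(-7012239841/3) = -115668*(-3/7012239841) = 347004/7012239841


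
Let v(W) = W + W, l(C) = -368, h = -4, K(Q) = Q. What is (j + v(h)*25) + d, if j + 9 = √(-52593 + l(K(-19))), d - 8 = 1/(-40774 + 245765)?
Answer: -41203190/204991 + I*√52961 ≈ -201.0 + 230.13*I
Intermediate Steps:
v(W) = 2*W
d = 1639929/204991 (d = 8 + 1/(-40774 + 245765) = 8 + 1/204991 = 1639929/204991 ≈ 8.0000)
j = -9 + I*√52961 (j = -9 + √(-52593 - 368) = -9 + √(-52961) = -9 + I*√52961 ≈ -9.0 + 230.13*I)
(j + v(h)*25) + d = ((-9 + I*√52961) + (2*(-4))*25) + 1639929/204991 = ((-9 + I*√52961) - 8*25) + 1639929/204991 = ((-9 + I*√52961) - 200) + 1639929/204991 = (-209 + I*√52961) + 1639929/204991 = -41203190/204991 + I*√52961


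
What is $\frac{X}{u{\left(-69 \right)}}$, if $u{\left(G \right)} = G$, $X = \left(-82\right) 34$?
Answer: $\frac{2788}{69} \approx 40.406$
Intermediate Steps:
$X = -2788$
$\frac{X}{u{\left(-69 \right)}} = - \frac{2788}{-69} = \left(-2788\right) \left(- \frac{1}{69}\right) = \frac{2788}{69}$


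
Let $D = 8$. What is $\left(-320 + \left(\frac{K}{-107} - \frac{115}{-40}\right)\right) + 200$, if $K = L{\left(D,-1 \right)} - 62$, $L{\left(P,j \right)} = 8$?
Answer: $- \frac{99827}{856} \approx -116.62$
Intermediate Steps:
$K = -54$ ($K = 8 - 62 = -54$)
$\left(-320 + \left(\frac{K}{-107} - \frac{115}{-40}\right)\right) + 200 = \left(-320 - \left(- \frac{54}{107} - \frac{23}{8}\right)\right) + 200 = \left(-320 - - \frac{2893}{856}\right) + 200 = \left(-320 + \left(\frac{54}{107} + \frac{23}{8}\right)\right) + 200 = \left(-320 + \frac{2893}{856}\right) + 200 = - \frac{271027}{856} + 200 = - \frac{99827}{856}$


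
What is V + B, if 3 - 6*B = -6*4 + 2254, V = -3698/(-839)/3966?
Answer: -411681245/1109158 ≈ -371.17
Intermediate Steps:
V = 1849/1663737 (V = -3698*(-1/839)*(1/3966) = (3698/839)*(1/3966) = 1849/1663737 ≈ 0.0011114)
B = -2227/6 (B = 1/2 - (-6*4 + 2254)/6 = 1/2 - (-24 + 2254)/6 = 1/2 - 1/6*2230 = 1/2 - 1115/3 = -2227/6 ≈ -371.17)
V + B = 1849/1663737 - 2227/6 = -411681245/1109158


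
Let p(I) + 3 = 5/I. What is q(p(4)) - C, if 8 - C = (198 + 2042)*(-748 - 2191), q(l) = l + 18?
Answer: -26333407/4 ≈ -6.5834e+6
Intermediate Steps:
p(I) = -3 + 5/I
q(l) = 18 + l
C = 6583368 (C = 8 - (198 + 2042)*(-748 - 2191) = 8 - 2240*(-2939) = 8 - 1*(-6583360) = 8 + 6583360 = 6583368)
q(p(4)) - C = (18 + (-3 + 5/4)) - 1*6583368 = (18 + (-3 + 5*(1/4))) - 6583368 = (18 + (-3 + 5/4)) - 6583368 = (18 - 7/4) - 6583368 = 65/4 - 6583368 = -26333407/4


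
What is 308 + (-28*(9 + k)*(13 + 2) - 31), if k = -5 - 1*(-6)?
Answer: -3923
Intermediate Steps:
k = 1 (k = -5 + 6 = 1)
308 + (-28*(9 + k)*(13 + 2) - 31) = 308 + (-28*(9 + 1)*(13 + 2) - 31) = 308 + (-280*15 - 31) = 308 + (-28*150 - 31) = 308 + (-4200 - 31) = 308 - 4231 = -3923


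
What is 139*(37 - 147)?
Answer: -15290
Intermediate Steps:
139*(37 - 147) = 139*(-110) = -15290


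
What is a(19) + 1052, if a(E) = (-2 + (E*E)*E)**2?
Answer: 47019501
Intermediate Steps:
a(E) = (-2 + E**3)**2 (a(E) = (-2 + E**2*E)**2 = (-2 + E**3)**2)
a(19) + 1052 = (-2 + 19**3)**2 + 1052 = (-2 + 6859)**2 + 1052 = 6857**2 + 1052 = 47018449 + 1052 = 47019501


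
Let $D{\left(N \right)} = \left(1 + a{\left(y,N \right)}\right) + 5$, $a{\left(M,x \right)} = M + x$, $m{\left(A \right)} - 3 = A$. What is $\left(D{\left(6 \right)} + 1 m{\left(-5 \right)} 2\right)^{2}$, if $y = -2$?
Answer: $36$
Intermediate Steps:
$m{\left(A \right)} = 3 + A$
$D{\left(N \right)} = 4 + N$ ($D{\left(N \right)} = \left(1 + \left(-2 + N\right)\right) + 5 = \left(-1 + N\right) + 5 = 4 + N$)
$\left(D{\left(6 \right)} + 1 m{\left(-5 \right)} 2\right)^{2} = \left(\left(4 + 6\right) + 1 \left(3 - 5\right) 2\right)^{2} = \left(10 + 1 \left(-2\right) 2\right)^{2} = \left(10 - 4\right)^{2} = 6^{2} = 36$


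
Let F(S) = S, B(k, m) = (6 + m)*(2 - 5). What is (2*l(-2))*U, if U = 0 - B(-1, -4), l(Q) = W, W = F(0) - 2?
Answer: -24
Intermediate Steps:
B(k, m) = -18 - 3*m (B(k, m) = (6 + m)*(-3) = -18 - 3*m)
W = -2 (W = 0 - 2 = -2)
l(Q) = -2
U = 6 (U = 0 - (-18 - 3*(-4)) = 0 - (-18 + 12) = 0 - 1*(-6) = 0 + 6 = 6)
(2*l(-2))*U = (2*(-2))*6 = -4*6 = -24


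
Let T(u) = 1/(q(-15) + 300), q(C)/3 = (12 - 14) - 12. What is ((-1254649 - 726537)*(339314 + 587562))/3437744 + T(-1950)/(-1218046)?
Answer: -36067023311109712637/67520701542612 ≈ -5.3416e+5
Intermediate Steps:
q(C) = -42 (q(C) = 3*((12 - 14) - 12) = 3*(-2 - 12) = 3*(-14) = -42)
T(u) = 1/258 (T(u) = 1/(-42 + 300) = 1/258)
((-1254649 - 726537)*(339314 + 587562))/3437744 + T(-1950)/(-1218046) = ((-1254649 - 726537)*(339314 + 587562))/3437744 + (1/258)/(-1218046) = -1981186*926876*(1/3437744) + (1/258)*(-1/1218046) = -1836313754936*1/3437744 - 1/314255868 = -229539219367/429718 - 1/314255868 = -36067023311109712637/67520701542612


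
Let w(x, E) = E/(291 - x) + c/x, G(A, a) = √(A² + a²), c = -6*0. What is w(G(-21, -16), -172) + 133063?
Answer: 2793778235/20996 - 43*√697/20996 ≈ 1.3306e+5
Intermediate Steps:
c = 0
w(x, E) = E/(291 - x) (w(x, E) = E/(291 - x) + 0/x = E/(291 - x) + 0 = E/(291 - x))
w(G(-21, -16), -172) + 133063 = -1*(-172)/(-291 + √((-21)² + (-16)²)) + 133063 = -1*(-172)/(-291 + √(441 + 256)) + 133063 = -1*(-172)/(-291 + √697) + 133063 = 172/(-291 + √697) + 133063 = 133063 + 172/(-291 + √697)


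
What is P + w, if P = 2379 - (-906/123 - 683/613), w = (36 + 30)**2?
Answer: 169483884/25133 ≈ 6743.5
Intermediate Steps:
w = 4356 (w = 66**2 = 4356)
P = 60004536/25133 (P = 2379 - (-906*1/123 - 683*1/613) = 2379 - (-302/41 - 683/613) = 2379 - 1*(-213129/25133) = 2379 + 213129/25133 = 60004536/25133 ≈ 2387.5)
P + w = 60004536/25133 + 4356 = 169483884/25133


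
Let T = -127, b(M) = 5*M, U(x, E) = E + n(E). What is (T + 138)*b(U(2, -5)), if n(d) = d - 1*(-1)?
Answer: -495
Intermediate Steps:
n(d) = 1 + d (n(d) = d + 1 = 1 + d)
U(x, E) = 1 + 2*E (U(x, E) = E + (1 + E) = 1 + 2*E)
(T + 138)*b(U(2, -5)) = (-127 + 138)*(5*(1 + 2*(-5))) = 11*(5*(1 - 10)) = 11*(5*(-9)) = 11*(-45) = -495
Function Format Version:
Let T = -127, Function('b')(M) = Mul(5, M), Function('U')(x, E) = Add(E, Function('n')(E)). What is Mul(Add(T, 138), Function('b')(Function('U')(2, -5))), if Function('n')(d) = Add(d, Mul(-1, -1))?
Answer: -495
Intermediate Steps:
Function('n')(d) = Add(1, d) (Function('n')(d) = Add(d, 1) = Add(1, d))
Function('U')(x, E) = Add(1, Mul(2, E)) (Function('U')(x, E) = Add(E, Add(1, E)) = Add(1, Mul(2, E)))
Mul(Add(T, 138), Function('b')(Function('U')(2, -5))) = Mul(Add(-127, 138), Mul(5, Add(1, Mul(2, -5)))) = Mul(11, Mul(5, Add(1, -10))) = Mul(11, Mul(5, -9)) = Mul(11, -45) = -495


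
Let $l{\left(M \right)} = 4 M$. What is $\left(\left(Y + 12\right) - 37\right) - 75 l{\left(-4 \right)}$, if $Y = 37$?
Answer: $1212$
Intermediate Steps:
$\left(\left(Y + 12\right) - 37\right) - 75 l{\left(-4 \right)} = \left(\left(37 + 12\right) - 37\right) - 75 \cdot 4 \left(-4\right) = \left(49 - 37\right) - -1200 = 12 + 1200 = 1212$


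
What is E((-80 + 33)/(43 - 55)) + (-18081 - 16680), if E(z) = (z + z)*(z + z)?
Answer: -1249187/36 ≈ -34700.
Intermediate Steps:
E(z) = 4*z² (E(z) = (2*z)*(2*z) = 4*z²)
E((-80 + 33)/(43 - 55)) + (-18081 - 16680) = 4*((-80 + 33)/(43 - 55))² + (-18081 - 16680) = 4*(-47/(-12))² - 34761 = 4*(-47*(-1/12))² - 34761 = 4*(47/12)² - 34761 = 4*(2209/144) - 34761 = 2209/36 - 34761 = -1249187/36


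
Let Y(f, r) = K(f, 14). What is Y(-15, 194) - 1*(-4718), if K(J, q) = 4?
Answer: 4722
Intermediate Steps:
Y(f, r) = 4
Y(-15, 194) - 1*(-4718) = 4 - 1*(-4718) = 4 + 4718 = 4722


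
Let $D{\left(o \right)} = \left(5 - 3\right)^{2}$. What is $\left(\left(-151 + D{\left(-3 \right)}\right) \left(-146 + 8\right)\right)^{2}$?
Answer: $411521796$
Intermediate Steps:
$D{\left(o \right)} = 4$ ($D{\left(o \right)} = 2^{2} = 4$)
$\left(\left(-151 + D{\left(-3 \right)}\right) \left(-146 + 8\right)\right)^{2} = \left(\left(-151 + 4\right) \left(-146 + 8\right)\right)^{2} = \left(\left(-147\right) \left(-138\right)\right)^{2} = 20286^{2} = 411521796$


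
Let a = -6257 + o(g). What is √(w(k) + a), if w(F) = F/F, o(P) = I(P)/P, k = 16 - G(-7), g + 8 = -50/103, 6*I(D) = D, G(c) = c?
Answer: I*√225210/6 ≈ 79.094*I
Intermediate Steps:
I(D) = D/6
g = -874/103 (g = -8 - 50/103 = -874/103 ≈ -8.4854)
k = 23 (k = 16 - 1*(-7) = 16 + 7 = 23)
o(P) = ⅙ (o(P) = (P/6)/P = ⅙)
w(F) = 1
a = -37541/6 (a = -6257 + ⅙ = -37541/6 ≈ -6256.8)
√(w(k) + a) = √(1 - 37541/6) = √(-37535/6) = I*√225210/6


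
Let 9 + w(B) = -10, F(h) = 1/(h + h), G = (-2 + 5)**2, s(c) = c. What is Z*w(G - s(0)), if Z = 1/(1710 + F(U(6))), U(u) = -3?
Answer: -114/10259 ≈ -0.011112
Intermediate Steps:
G = 9 (G = 3**2 = 9)
F(h) = 1/(2*h)
w(B) = -19 (w(B) = -9 - 10 = -19)
Z = 6/10259 (Z = 1/(1710 + (1/2)/(-3)) = 1/(1710 + (1/2)*(-1/3)) = 1/(1710 - 1/6) = 1/(10259/6) = 6/10259 ≈ 0.00058485)
Z*w(G - s(0)) = (6/10259)*(-19) = -114/10259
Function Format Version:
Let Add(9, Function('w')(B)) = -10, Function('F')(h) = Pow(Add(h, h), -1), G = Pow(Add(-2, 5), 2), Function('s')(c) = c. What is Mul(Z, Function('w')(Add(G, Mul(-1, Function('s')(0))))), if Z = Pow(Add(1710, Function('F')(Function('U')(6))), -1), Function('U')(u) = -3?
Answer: Rational(-114, 10259) ≈ -0.011112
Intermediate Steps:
G = 9 (G = Pow(3, 2) = 9)
Function('F')(h) = Mul(Rational(1, 2), Pow(h, -1)) (Function('F')(h) = Pow(Mul(2, h), -1) = Mul(Rational(1, 2), Pow(h, -1)))
Function('w')(B) = -19 (Function('w')(B) = Add(-9, -10) = -19)
Z = Rational(6, 10259) (Z = Pow(Add(1710, Mul(Rational(1, 2), Pow(-3, -1))), -1) = Pow(Add(1710, Mul(Rational(1, 2), Rational(-1, 3))), -1) = Pow(Add(1710, Rational(-1, 6)), -1) = Pow(Rational(10259, 6), -1) = Rational(6, 10259) ≈ 0.00058485)
Mul(Z, Function('w')(Add(G, Mul(-1, Function('s')(0))))) = Mul(Rational(6, 10259), -19) = Rational(-114, 10259)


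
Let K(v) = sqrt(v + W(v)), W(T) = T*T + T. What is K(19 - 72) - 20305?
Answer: -20305 + sqrt(2703) ≈ -20253.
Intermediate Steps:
W(T) = T + T**2 (W(T) = T**2 + T = T + T**2)
K(v) = sqrt(v + v*(1 + v))
K(19 - 72) - 20305 = sqrt((19 - 72)*(2 + (19 - 72))) - 20305 = sqrt(-53*(2 - 53)) - 20305 = sqrt(-53*(-51)) - 20305 = sqrt(2703) - 20305 = -20305 + sqrt(2703)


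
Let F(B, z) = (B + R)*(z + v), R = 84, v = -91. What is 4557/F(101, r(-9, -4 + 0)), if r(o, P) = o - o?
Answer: -651/2405 ≈ -0.27069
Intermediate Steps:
r(o, P) = 0
F(B, z) = (-91 + z)*(84 + B) (F(B, z) = (B + 84)*(z - 91) = (84 + B)*(-91 + z) = (-91 + z)*(84 + B))
4557/F(101, r(-9, -4 + 0)) = 4557/(-7644 - 91*101 + 84*0 + 101*0) = 4557/(-7644 - 9191 + 0 + 0) = 4557/(-16835) = 4557*(-1/16835) = -651/2405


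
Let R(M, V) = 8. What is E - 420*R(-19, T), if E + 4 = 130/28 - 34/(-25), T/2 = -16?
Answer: -1175299/350 ≈ -3358.0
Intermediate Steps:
T = -32 (T = 2*(-16) = -32)
E = 701/350 (E = -4 + (130/28 - 34/(-25)) = -4 + (130*(1/28) - 34*(-1/25)) = -4 + (65/14 + 34/25) = -4 + 2101/350 = 701/350 ≈ 2.0029)
E - 420*R(-19, T) = 701/350 - 420*8 = 701/350 - 3360 = -1175299/350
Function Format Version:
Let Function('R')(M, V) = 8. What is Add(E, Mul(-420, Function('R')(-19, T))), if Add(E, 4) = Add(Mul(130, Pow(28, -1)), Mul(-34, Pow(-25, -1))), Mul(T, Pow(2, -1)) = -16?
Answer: Rational(-1175299, 350) ≈ -3358.0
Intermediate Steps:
T = -32 (T = Mul(2, -16) = -32)
E = Rational(701, 350) (E = Add(-4, Add(Mul(130, Pow(28, -1)), Mul(-34, Pow(-25, -1)))) = Add(-4, Add(Mul(130, Rational(1, 28)), Mul(-34, Rational(-1, 25)))) = Add(-4, Add(Rational(65, 14), Rational(34, 25))) = Add(-4, Rational(2101, 350)) = Rational(701, 350) ≈ 2.0029)
Add(E, Mul(-420, Function('R')(-19, T))) = Add(Rational(701, 350), Mul(-420, 8)) = Add(Rational(701, 350), -3360) = Rational(-1175299, 350)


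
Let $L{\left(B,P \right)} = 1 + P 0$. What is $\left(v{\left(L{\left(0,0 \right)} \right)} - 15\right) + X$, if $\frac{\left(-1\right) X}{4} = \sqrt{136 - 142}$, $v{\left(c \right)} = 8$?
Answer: $-7 - 4 i \sqrt{6} \approx -7.0 - 9.798 i$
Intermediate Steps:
$L{\left(B,P \right)} = 1$ ($L{\left(B,P \right)} = 1 + 0 = 1$)
$X = - 4 i \sqrt{6}$ ($X = - 4 \sqrt{136 - 142} = - 4 \sqrt{-6} = - 4 i \sqrt{6} \approx - 9.798 i$)
$\left(v{\left(L{\left(0,0 \right)} \right)} - 15\right) + X = \left(8 - 15\right) - 4 i \sqrt{6} = -7 - 4 i \sqrt{6}$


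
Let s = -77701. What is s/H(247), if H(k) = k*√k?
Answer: -5977*√247/4693 ≈ -20.016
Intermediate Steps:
H(k) = k^(3/2)
s/H(247) = -77701*√247/61009 = -5977*√247/4693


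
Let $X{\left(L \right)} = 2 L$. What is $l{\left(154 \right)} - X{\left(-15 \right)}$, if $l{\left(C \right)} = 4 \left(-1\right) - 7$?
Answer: $19$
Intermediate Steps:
$l{\left(C \right)} = -11$ ($l{\left(C \right)} = -4 - 7 = -11$)
$l{\left(154 \right)} - X{\left(-15 \right)} = -11 - 2 \left(-15\right) = -11 - -30 = -11 + 30 = 19$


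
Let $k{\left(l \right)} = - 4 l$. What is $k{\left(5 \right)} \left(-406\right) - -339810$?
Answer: $347930$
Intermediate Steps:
$k{\left(5 \right)} \left(-406\right) - -339810 = \left(-4\right) 5 \left(-406\right) - -339810 = \left(-20\right) \left(-406\right) + 339810 = 8120 + 339810 = 347930$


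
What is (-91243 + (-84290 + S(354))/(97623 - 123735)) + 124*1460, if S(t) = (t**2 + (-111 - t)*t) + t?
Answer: 1172451247/13056 ≈ 89802.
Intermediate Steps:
S(t) = t + t**2 + t*(-111 - t) (S(t) = (t**2 + t*(-111 - t)) + t = t + t**2 + t*(-111 - t))
(-91243 + (-84290 + S(354))/(97623 - 123735)) + 124*1460 = (-91243 + (-84290 - 110*354)/(97623 - 123735)) + 124*1460 = (-91243 + (-84290 - 38940)/(-26112)) + 181040 = (-91243 - 123230*(-1/26112)) + 181040 = (-91243 + 61615/13056) + 181040 = -1191206993/13056 + 181040 = 1172451247/13056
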